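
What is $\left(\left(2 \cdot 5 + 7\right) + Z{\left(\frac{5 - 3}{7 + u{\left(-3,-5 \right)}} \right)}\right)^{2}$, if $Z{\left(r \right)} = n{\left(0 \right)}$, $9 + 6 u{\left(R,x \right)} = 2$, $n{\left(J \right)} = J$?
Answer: $289$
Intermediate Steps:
$u{\left(R,x \right)} = - \frac{7}{6}$ ($u{\left(R,x \right)} = - \frac{3}{2} + \frac{1}{6} \cdot 2 = - \frac{3}{2} + \frac{1}{3} = - \frac{7}{6}$)
$Z{\left(r \right)} = 0$
$\left(\left(2 \cdot 5 + 7\right) + Z{\left(\frac{5 - 3}{7 + u{\left(-3,-5 \right)}} \right)}\right)^{2} = \left(\left(2 \cdot 5 + 7\right) + 0\right)^{2} = \left(\left(10 + 7\right) + 0\right)^{2} = \left(17 + 0\right)^{2} = 17^{2} = 289$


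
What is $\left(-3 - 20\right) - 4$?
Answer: $-27$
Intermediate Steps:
$\left(-3 - 20\right) - 4 = -23 - 4 = -27$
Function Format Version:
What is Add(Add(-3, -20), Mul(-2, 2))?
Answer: -27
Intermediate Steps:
Add(Add(-3, -20), Mul(-2, 2)) = Add(-23, -4) = -27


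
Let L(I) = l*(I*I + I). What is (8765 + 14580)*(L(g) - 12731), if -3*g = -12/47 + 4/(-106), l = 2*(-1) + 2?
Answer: -297205195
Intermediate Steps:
l = 0 (l = -2 + 2 = 0)
g = 730/7473 (g = -(-12/47 + 4/(-106))/3 = -(-12*1/47 + 4*(-1/106))/3 = -(-12/47 - 2/53)/3 = -⅓*(-730/2491) = 730/7473 ≈ 0.097685)
L(I) = 0 (L(I) = 0*(I*I + I) = 0*(I² + I) = 0*(I + I²) = 0)
(8765 + 14580)*(L(g) - 12731) = (8765 + 14580)*(0 - 12731) = 23345*(-12731) = -297205195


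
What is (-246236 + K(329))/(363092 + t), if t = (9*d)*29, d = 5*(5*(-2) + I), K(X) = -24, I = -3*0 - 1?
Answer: -246260/348737 ≈ -0.70615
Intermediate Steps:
I = -1 (I = 0 - 1 = -1)
d = -55 (d = 5*(5*(-2) - 1) = 5*(-10 - 1) = 5*(-11) = -55)
t = -14355 (t = (9*(-55))*29 = -495*29 = -14355)
(-246236 + K(329))/(363092 + t) = (-246236 - 24)/(363092 - 14355) = -246260/348737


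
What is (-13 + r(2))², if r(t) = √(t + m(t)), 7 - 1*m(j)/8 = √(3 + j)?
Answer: (13 - √2*√(29 - 4*√5))² ≈ 44.444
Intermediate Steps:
m(j) = 56 - 8*√(3 + j)
r(t) = √(56 + t - 8*√(3 + t)) (r(t) = √(t + (56 - 8*√(3 + t))) = √(56 + t - 8*√(3 + t)))
(-13 + r(2))² = (-13 + √(56 + 2 - 8*√(3 + 2)))² = (-13 + √(56 + 2 - 8*√5))² = (-13 + √(58 - 8*√5))²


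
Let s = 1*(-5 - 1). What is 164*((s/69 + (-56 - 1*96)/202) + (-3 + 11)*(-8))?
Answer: -24702008/2323 ≈ -10634.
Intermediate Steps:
s = -6 (s = 1*(-6) = -6)
164*((s/69 + (-56 - 1*96)/202) + (-3 + 11)*(-8)) = 164*((-6/69 + (-56 - 1*96)/202) + (-3 + 11)*(-8)) = 164*((-6*1/69 + (-56 - 96)*(1/202)) + 8*(-8)) = 164*((-2/23 - 152*1/202) - 64) = 164*((-2/23 - 76/101) - 64) = 164*(-1950/2323 - 64) = 164*(-150622/2323) = -24702008/2323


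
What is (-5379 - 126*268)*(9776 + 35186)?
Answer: -1760127414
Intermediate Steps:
(-5379 - 126*268)*(9776 + 35186) = (-5379 - 33768)*44962 = -39147*44962 = -1760127414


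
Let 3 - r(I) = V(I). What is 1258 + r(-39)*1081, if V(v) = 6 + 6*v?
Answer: 250969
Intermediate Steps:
r(I) = -3 - 6*I (r(I) = 3 - (6 + 6*I) = 3 + (-6 - 6*I) = -3 - 6*I)
1258 + r(-39)*1081 = 1258 + (-3 - 6*(-39))*1081 = 1258 + (-3 + 234)*1081 = 1258 + 231*1081 = 1258 + 249711 = 250969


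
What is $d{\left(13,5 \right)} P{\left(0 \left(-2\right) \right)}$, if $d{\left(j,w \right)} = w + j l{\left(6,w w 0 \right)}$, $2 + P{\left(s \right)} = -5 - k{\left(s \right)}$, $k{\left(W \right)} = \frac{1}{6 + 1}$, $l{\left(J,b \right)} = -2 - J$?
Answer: $\frac{4950}{7} \approx 707.14$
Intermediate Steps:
$k{\left(W \right)} = \frac{1}{7}$
$P{\left(s \right)} = - \frac{50}{7}$ ($P{\left(s \right)} = -2 - \frac{36}{7} = - \frac{50}{7}$)
$d{\left(j,w \right)} = w - 8 j$ ($d{\left(j,w \right)} = w + j \left(-2 - 6\right) = w + j \left(-8\right) = w - 8 j$)
$d{\left(13,5 \right)} P{\left(0 \left(-2\right) \right)} = \left(5 - 104\right) \left(- \frac{50}{7}\right) = \left(-99\right) \left(- \frac{50}{7}\right) = \frac{4950}{7}$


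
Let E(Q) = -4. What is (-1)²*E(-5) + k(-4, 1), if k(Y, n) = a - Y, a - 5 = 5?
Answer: 10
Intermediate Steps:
a = 10 (a = 5 + 5 = 10)
k(Y, n) = 10 - Y
(-1)²*E(-5) + k(-4, 1) = (-1)²*(-4) + (10 - 1*(-4)) = 1*(-4) + (10 + 4) = -4 + 14 = 10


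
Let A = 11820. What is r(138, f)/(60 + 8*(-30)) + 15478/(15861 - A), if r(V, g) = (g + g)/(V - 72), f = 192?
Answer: 844106/222255 ≈ 3.7979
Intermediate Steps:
r(V, g) = 2*g/(-72 + V) (r(V, g) = (2*g)/(-72 + V) = 2*g/(-72 + V))
r(138, f)/(60 + 8*(-30)) + 15478/(15861 - A) = (2*192/(-72 + 138))/(60 + 8*(-30)) + 15478/(15861 - 1*11820) = (2*192/66)/(60 - 240) + 15478/(15861 - 11820) = (2*192*(1/66))/(-180) + 15478/4041 = (64/11)*(-1/180) + 15478*(1/4041) = -16/495 + 15478/4041 = 844106/222255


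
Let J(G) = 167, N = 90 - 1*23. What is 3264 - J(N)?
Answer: 3097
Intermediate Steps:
N = 67 (N = 90 - 23 = 67)
3264 - J(N) = 3264 - 1*167 = 3264 - 167 = 3097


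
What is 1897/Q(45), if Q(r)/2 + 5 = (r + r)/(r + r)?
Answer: -1897/8 ≈ -237.13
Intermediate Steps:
Q(r) = -8 (Q(r) = -10 + 2*((r + r)/(r + r)) = -10 + 2*((2*r)/((2*r))) = -10 + 2*((2*r)*(1/(2*r))) = -10 + 2*1 = -10 + 2 = -8)
1897/Q(45) = 1897/(-8) = 1897*(-⅛) = -1897/8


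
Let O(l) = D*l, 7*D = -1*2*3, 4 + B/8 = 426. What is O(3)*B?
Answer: -60768/7 ≈ -8681.1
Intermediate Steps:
B = 3376 (B = -32 + 8*426 = -32 + 3408 = 3376)
D = -6/7 (D = (-1*2*3)/7 = (-2*3)/7 = (⅐)*(-6) = -6/7 ≈ -0.85714)
O(l) = -6*l/7
O(3)*B = -6/7*3*3376 = -18/7*3376 = -60768/7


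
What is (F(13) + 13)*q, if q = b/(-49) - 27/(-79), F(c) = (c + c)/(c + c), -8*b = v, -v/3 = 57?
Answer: -2925/2212 ≈ -1.3223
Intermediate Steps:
v = -171 (v = -3*57 = -171)
b = 171/8 (b = -1/8*(-171) = 171/8 ≈ 21.375)
F(c) = 1 (F(c) = (2*c)/((2*c)) = (2*c)*(1/(2*c)) = 1)
q = -2925/30968 (q = (171/8)/(-49) - 27/(-79) = (171/8)*(-1/49) - 27*(-1/79) = -171/392 + 27/79 = -2925/30968 ≈ -0.094452)
(F(13) + 13)*q = (1 + 13)*(-2925/30968) = 14*(-2925/30968) = -2925/2212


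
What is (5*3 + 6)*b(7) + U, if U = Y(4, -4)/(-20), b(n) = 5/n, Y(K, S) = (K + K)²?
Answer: 59/5 ≈ 11.800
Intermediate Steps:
Y(K, S) = 4*K² (Y(K, S) = (2*K)² = 4*K²)
U = -16/5 (U = (4*4²)/(-20) = (4*16)*(-1/20) = 64*(-1/20) = -16/5 ≈ -3.2000)
(5*3 + 6)*b(7) + U = (5*3 + 6)*(5/7) - 16/5 = (15 + 6)*(5*(⅐)) - 16/5 = 21*(5/7) - 16/5 = 15 - 16/5 = 59/5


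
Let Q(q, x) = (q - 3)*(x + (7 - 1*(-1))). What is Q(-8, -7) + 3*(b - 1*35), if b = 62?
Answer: 70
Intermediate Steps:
Q(q, x) = (-3 + q)*(8 + x) (Q(q, x) = (-3 + q)*(x + (7 + 1)) = (-3 + q)*(x + 8) = (-3 + q)*(8 + x))
Q(-8, -7) + 3*(b - 1*35) = (-24 - 3*(-7) + 8*(-8) - 8*(-7)) + 3*(62 - 1*35) = (-24 + 21 - 64 + 56) + 3*(62 - 35) = -11 + 3*27 = -11 + 81 = 70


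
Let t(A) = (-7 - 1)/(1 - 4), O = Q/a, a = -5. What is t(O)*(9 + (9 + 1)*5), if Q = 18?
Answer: 472/3 ≈ 157.33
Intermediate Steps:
O = -18/5 (O = 18/(-5) = 18*(-⅕) = -18/5 ≈ -3.6000)
t(A) = 8/3 (t(A) = -8/(-3) = -8*(-⅓) = 8/3)
t(O)*(9 + (9 + 1)*5) = 8*(9 + (9 + 1)*5)/3 = 8*(9 + 10*5)/3 = 8*(9 + 50)/3 = (8/3)*59 = 472/3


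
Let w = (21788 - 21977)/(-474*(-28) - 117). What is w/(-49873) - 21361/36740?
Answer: -934300220257/1606956935540 ≈ -0.58141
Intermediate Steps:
w = -63/4385 (w = -189/(13272 - 117) = -189/13155 = -189*1/13155 = -63/4385 ≈ -0.014367)
w/(-49873) - 21361/36740 = -63/4385/(-49873) - 21361/36740 = -63/4385*(-1/49873) - 21361*1/36740 = 63/218693105 - 21361/36740 = -934300220257/1606956935540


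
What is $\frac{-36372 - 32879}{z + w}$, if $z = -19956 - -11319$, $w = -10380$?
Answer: $\frac{69251}{19017} \approx 3.6415$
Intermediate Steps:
$z = -8637$ ($z = -19956 + 11319 = -8637$)
$\frac{-36372 - 32879}{z + w} = \frac{-36372 - 32879}{-8637 - 10380} = - \frac{69251}{-19017} = \left(-69251\right) \left(- \frac{1}{19017}\right) = \frac{69251}{19017}$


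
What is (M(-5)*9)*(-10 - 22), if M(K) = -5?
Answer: 1440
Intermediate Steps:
(M(-5)*9)*(-10 - 22) = (-5*9)*(-10 - 22) = -45*(-32) = 1440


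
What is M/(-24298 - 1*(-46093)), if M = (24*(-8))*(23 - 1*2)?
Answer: -1344/7265 ≈ -0.18500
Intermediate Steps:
M = -4032 (M = -192*(23 - 2) = -192*21 = -4032)
M/(-24298 - 1*(-46093)) = -4032/(-24298 - 1*(-46093)) = -4032/(-24298 + 46093) = -4032/21795 = -4032*1/21795 = -1344/7265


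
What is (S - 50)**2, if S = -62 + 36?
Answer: 5776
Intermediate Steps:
S = -26
(S - 50)**2 = (-26 - 50)**2 = (-76)**2 = 5776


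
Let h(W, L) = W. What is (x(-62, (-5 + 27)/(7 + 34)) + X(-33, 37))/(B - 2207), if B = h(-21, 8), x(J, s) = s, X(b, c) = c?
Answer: -1539/91348 ≈ -0.016848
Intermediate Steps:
B = -21
(x(-62, (-5 + 27)/(7 + 34)) + X(-33, 37))/(B - 2207) = ((-5 + 27)/(7 + 34) + 37)/(-21 - 2207) = (22/41 + 37)/(-2228) = (22*(1/41) + 37)*(-1/2228) = (22/41 + 37)*(-1/2228) = (1539/41)*(-1/2228) = -1539/91348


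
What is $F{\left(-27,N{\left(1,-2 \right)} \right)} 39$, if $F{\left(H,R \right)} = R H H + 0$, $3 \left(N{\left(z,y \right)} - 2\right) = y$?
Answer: $37908$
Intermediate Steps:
$N{\left(z,y \right)} = 2 + \frac{y}{3}$
$F{\left(H,R \right)} = R H^{2}$ ($F{\left(H,R \right)} = H R H + 0 = R H^{2} + 0 = R H^{2}$)
$F{\left(-27,N{\left(1,-2 \right)} \right)} 39 = \left(2 + \frac{1}{3} \left(-2\right)\right) \left(-27\right)^{2} \cdot 39 = \left(2 - \frac{2}{3}\right) 729 \cdot 39 = \frac{4}{3} \cdot 729 \cdot 39 = 972 \cdot 39 = 37908$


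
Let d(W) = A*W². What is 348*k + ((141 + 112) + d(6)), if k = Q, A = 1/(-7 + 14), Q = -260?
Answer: -631553/7 ≈ -90222.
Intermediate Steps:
A = ⅐ (A = 1/7 = ⅐ ≈ 0.14286)
k = -260
d(W) = W²/7
348*k + ((141 + 112) + d(6)) = 348*(-260) + ((141 + 112) + (⅐)*6²) = -90480 + (253 + (⅐)*36) = -90480 + (253 + 36/7) = -90480 + 1807/7 = -631553/7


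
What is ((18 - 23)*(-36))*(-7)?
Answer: -1260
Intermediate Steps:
((18 - 23)*(-36))*(-7) = -5*(-36)*(-7) = 180*(-7) = -1260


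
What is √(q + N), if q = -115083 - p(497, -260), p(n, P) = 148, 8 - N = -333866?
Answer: √218643 ≈ 467.59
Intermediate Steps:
N = 333874 (N = 8 - 1*(-333866) = 8 + 333866 = 333874)
q = -115231 (q = -115083 - 1*148 = -115083 - 148 = -115231)
√(q + N) = √(-115231 + 333874) = √218643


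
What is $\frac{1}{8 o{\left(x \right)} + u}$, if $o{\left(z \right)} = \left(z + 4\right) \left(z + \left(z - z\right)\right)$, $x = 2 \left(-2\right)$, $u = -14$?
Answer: $- \frac{1}{14} \approx -0.071429$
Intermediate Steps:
$x = -4$
$o{\left(z \right)} = z \left(4 + z\right)$ ($o{\left(z \right)} = \left(4 + z\right) \left(z + 0\right) = \left(4 + z\right) z = z \left(4 + z\right)$)
$\frac{1}{8 o{\left(x \right)} + u} = \frac{1}{8 \left(- 4 \left(4 - 4\right)\right) - 14} = \frac{1}{8 \left(\left(-4\right) 0\right) - 14} = \frac{1}{8 \cdot 0 - 14} = \frac{1}{0 - 14} = \frac{1}{-14} = - \frac{1}{14}$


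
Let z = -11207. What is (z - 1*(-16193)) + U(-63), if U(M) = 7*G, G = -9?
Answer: 4923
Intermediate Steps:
U(M) = -63 (U(M) = 7*(-9) = -63)
(z - 1*(-16193)) + U(-63) = (-11207 - 1*(-16193)) - 63 = (-11207 + 16193) - 63 = 4986 - 63 = 4923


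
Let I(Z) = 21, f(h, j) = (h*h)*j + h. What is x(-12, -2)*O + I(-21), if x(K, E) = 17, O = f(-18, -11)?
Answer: -60873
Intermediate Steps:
f(h, j) = h + j*h**2 (f(h, j) = h**2*j + h = j*h**2 + h = h + j*h**2)
O = -3582 (O = -18*(1 - 18*(-11)) = -18*(1 + 198) = -18*199 = -3582)
x(-12, -2)*O + I(-21) = 17*(-3582) + 21 = -60894 + 21 = -60873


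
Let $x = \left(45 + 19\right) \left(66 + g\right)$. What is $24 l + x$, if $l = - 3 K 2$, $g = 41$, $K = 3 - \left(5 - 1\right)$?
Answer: $6992$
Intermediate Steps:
$K = -1$ ($K = 3 - 4 = -1$)
$x = 6848$ ($x = \left(45 + 19\right) \left(66 + 41\right) = 64 \cdot 107 = 6848$)
$l = 6$ ($l = \left(-3\right) \left(-1\right) 2 = 3 \cdot 2 = 6$)
$24 l + x = 24 \cdot 6 + 6848 = 144 + 6848 = 6992$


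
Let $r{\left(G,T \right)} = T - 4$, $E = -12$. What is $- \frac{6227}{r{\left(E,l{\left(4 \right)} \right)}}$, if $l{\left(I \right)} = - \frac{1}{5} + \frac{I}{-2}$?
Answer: $\frac{31135}{31} \approx 1004.4$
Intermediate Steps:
$l{\left(I \right)} = - \frac{1}{5} - \frac{I}{2}$ ($l{\left(I \right)} = \left(-1\right) \frac{1}{5} + I \left(- \frac{1}{2}\right) = - \frac{1}{5} - \frac{I}{2}$)
$r{\left(G,T \right)} = -4 + T$
$- \frac{6227}{r{\left(E,l{\left(4 \right)} \right)}} = - \frac{6227}{-4 - \frac{11}{5}} = - \frac{6227}{- \frac{31}{5}} = \left(-6227\right) \left(- \frac{5}{31}\right) = \frac{31135}{31}$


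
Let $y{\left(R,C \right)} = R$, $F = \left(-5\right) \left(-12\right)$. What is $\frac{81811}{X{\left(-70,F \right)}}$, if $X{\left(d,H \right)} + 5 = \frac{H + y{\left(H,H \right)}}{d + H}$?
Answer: $- \frac{81811}{17} \approx -4812.4$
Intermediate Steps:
$F = 60$
$X{\left(d,H \right)} = -5 + \frac{2 H}{H + d}$ ($X{\left(d,H \right)} = -5 + \frac{H + H}{d + H} = -5 + \frac{2 H}{H + d}$)
$\frac{81811}{X{\left(-70,F \right)}} = \frac{81811}{\frac{1}{60 - 70} \left(\left(-5\right) \left(-70\right) - 180\right)} = \frac{81811}{\frac{1}{-10} \left(350 - 180\right)} = \frac{81811}{\left(- \frac{1}{10}\right) 170} = \frac{81811}{-17} = 81811 \left(- \frac{1}{17}\right) = - \frac{81811}{17}$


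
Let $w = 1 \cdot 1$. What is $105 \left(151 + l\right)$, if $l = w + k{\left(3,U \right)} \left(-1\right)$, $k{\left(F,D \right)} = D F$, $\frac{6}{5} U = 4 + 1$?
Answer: $\frac{29295}{2} \approx 14648.0$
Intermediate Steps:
$U = \frac{25}{6}$ ($U = \frac{5 \left(4 + 1\right)}{6} = \frac{5}{6} \cdot 5 = \frac{25}{6} \approx 4.1667$)
$w = 1$
$l = - \frac{23}{2}$ ($l = 1 + \frac{25}{6} \cdot 3 \left(-1\right) = 1 + \frac{25}{2} \left(-1\right) = 1 - \frac{25}{2} = - \frac{23}{2} \approx -11.5$)
$105 \left(151 + l\right) = 105 \left(151 - \frac{23}{2}\right) = 105 \cdot \frac{279}{2} = \frac{29295}{2}$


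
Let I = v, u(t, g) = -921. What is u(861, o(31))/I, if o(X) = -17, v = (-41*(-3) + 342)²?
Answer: -307/72075 ≈ -0.0042595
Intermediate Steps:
v = 216225 (v = (123 + 342)² = 465² = 216225)
I = 216225
u(861, o(31))/I = -921/216225 = -921*1/216225 = -307/72075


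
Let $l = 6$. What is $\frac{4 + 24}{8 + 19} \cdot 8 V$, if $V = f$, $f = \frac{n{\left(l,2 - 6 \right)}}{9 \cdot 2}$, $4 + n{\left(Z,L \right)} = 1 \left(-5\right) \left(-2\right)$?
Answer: $\frac{224}{81} \approx 2.7654$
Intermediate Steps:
$n{\left(Z,L \right)} = 6$ ($n{\left(Z,L \right)} = -4 + 1 \left(-5\right) \left(-2\right) = -4 - -10 = -4 + 10 = 6$)
$f = \frac{1}{3}$ ($f = \frac{6}{9 \cdot 2} = \frac{6}{18} = 6 \cdot \frac{1}{18} = \frac{1}{3} \approx 0.33333$)
$V = \frac{1}{3} \approx 0.33333$
$\frac{4 + 24}{8 + 19} \cdot 8 V = \frac{4 + 24}{8 + 19} \cdot 8 \cdot \frac{1}{3} = \frac{28}{27} \cdot 8 \cdot \frac{1}{3} = \frac{224}{27} \cdot \frac{1}{3} = \frac{224}{81}$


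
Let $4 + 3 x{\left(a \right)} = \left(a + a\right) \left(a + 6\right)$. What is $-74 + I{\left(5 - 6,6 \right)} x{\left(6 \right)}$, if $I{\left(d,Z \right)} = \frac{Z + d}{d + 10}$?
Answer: $- \frac{1298}{27} \approx -48.074$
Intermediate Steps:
$I{\left(d,Z \right)} = \frac{Z + d}{10 + d}$
$x{\left(a \right)} = - \frac{4}{3} + \frac{2 a \left(6 + a\right)}{3}$ ($x{\left(a \right)} = - \frac{4}{3} + \frac{\left(a + a\right) \left(a + 6\right)}{3} = - \frac{4}{3} + \frac{2 a \left(6 + a\right)}{3}$)
$-74 + I{\left(5 - 6,6 \right)} x{\left(6 \right)} = -74 + \frac{6 + \left(5 - 6\right)}{10 + \left(5 - 6\right)} \left(- \frac{4}{3} + 4 \cdot 6 + \frac{2 \cdot 6^{2}}{3}\right) = -74 + \frac{6 - 1}{10 - 1} \left(- \frac{4}{3} + 24 + \frac{2}{3} \cdot 36\right) = -74 + \frac{1}{9} \cdot 5 \left(- \frac{4}{3} + 24 + 24\right) = -74 + \frac{1}{9} \cdot 5 \cdot \frac{140}{3} = -74 + \frac{5}{9} \cdot \frac{140}{3} = -74 + \frac{700}{27} = - \frac{1298}{27}$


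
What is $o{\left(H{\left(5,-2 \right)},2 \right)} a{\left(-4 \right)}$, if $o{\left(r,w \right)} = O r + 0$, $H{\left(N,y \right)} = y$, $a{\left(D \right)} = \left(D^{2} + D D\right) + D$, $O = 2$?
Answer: $-112$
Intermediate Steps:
$a{\left(D \right)} = D + 2 D^{2}$ ($a{\left(D \right)} = \left(D^{2} + D^{2}\right) + D = 2 D^{2} + D = D + 2 D^{2}$)
$o{\left(r,w \right)} = 2 r$ ($o{\left(r,w \right)} = 2 r + 0 = 2 r$)
$o{\left(H{\left(5,-2 \right)},2 \right)} a{\left(-4 \right)} = 2 \left(-2\right) \left(- 4 \left(1 + 2 \left(-4\right)\right)\right) = - 4 \left(- 4 \left(1 - 8\right)\right) = - 4 \left(\left(-4\right) \left(-7\right)\right) = \left(-4\right) 28 = -112$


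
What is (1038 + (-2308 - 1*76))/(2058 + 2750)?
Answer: -673/2404 ≈ -0.27995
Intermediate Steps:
(1038 + (-2308 - 1*76))/(2058 + 2750) = (1038 + (-2308 - 76))/4808 = (1038 - 2384)*(1/4808) = -1346*1/4808 = -673/2404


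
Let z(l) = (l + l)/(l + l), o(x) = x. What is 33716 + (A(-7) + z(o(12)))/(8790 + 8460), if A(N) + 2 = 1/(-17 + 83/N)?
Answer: 117483401791/3484500 ≈ 33716.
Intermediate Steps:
A(N) = -2 + 1/(-17 + 83/N)
z(l) = 1 (z(l) = (2*l)/((2*l)) = (2*l)*(1/(2*l)) = 1)
33716 + (A(-7) + z(o(12)))/(8790 + 8460) = 33716 + ((166 - 35*(-7))/(-83 + 17*(-7)) + 1)/(8790 + 8460) = 33716 + ((166 + 245)/(-83 - 119) + 1)/17250 = 33716 + (411/(-202) + 1)*(1/17250) = 33716 + (-1/202*411 + 1)*(1/17250) = 33716 + (-411/202 + 1)*(1/17250) = 33716 - 209/202*1/17250 = 33716 - 209/3484500 = 117483401791/3484500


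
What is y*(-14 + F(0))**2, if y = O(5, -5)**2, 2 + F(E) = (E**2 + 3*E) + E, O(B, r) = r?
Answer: 6400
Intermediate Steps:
F(E) = -2 + E**2 + 4*E (F(E) = -2 + ((E**2 + 3*E) + E) = -2 + (E**2 + 4*E) = -2 + E**2 + 4*E)
y = 25 (y = (-5)**2 = 25)
y*(-14 + F(0))**2 = 25*(-14 + (-2 + 0**2 + 4*0))**2 = 25*(-14 + (-2 + 0 + 0))**2 = 25*(-14 - 2)**2 = 25*(-16)**2 = 25*256 = 6400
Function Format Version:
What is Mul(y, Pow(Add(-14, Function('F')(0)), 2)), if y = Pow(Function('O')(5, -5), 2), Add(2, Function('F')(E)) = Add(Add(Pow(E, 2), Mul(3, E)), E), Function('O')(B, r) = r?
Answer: 6400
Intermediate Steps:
Function('F')(E) = Add(-2, Pow(E, 2), Mul(4, E)) (Function('F')(E) = Add(-2, Add(Add(Pow(E, 2), Mul(3, E)), E)) = Add(-2, Add(Pow(E, 2), Mul(4, E))) = Add(-2, Pow(E, 2), Mul(4, E)))
y = 25 (y = Pow(-5, 2) = 25)
Mul(y, Pow(Add(-14, Function('F')(0)), 2)) = Mul(25, Pow(Add(-14, Add(-2, Pow(0, 2), Mul(4, 0))), 2)) = Mul(25, Pow(Add(-14, Add(-2, 0, 0)), 2)) = Mul(25, Pow(Add(-14, -2), 2)) = Mul(25, Pow(-16, 2)) = Mul(25, 256) = 6400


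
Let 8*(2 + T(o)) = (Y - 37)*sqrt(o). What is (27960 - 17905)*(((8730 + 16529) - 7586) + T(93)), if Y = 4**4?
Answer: 177681905 + 2202045*sqrt(93)/8 ≈ 1.8034e+8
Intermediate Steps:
Y = 256
T(o) = -2 + 219*sqrt(o)/8 (T(o) = -2 + ((256 - 37)*sqrt(o))/8 = -2 + (219*sqrt(o))/8 = -2 + 219*sqrt(o)/8)
(27960 - 17905)*(((8730 + 16529) - 7586) + T(93)) = (27960 - 17905)*(((8730 + 16529) - 7586) + (-2 + 219*sqrt(93)/8)) = 10055*((25259 - 7586) + (-2 + 219*sqrt(93)/8)) = 10055*(17673 + (-2 + 219*sqrt(93)/8)) = 10055*(17671 + 219*sqrt(93)/8) = 177681905 + 2202045*sqrt(93)/8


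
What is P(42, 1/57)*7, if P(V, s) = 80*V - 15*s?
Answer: 446845/19 ≈ 23518.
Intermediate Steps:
P(V, s) = -15*s + 80*V
P(42, 1/57)*7 = (-15/57 + 80*42)*7 = (-15*1/57 + 3360)*7 = (-5/19 + 3360)*7 = (63835/19)*7 = 446845/19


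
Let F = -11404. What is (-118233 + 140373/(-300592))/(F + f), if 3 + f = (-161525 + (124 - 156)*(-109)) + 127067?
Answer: 35540034309/12738187184 ≈ 2.7900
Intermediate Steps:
f = -30973 (f = -3 + ((-161525 + (124 - 156)*(-109)) + 127067) = -3 + ((-161525 - 32*(-109)) + 127067) = -3 + ((-161525 + 3488) + 127067) = -3 + (-158037 + 127067) = -3 - 30970 = -30973)
(-118233 + 140373/(-300592))/(F + f) = (-118233 + 140373/(-300592))/(-11404 - 30973) = (-118233 + 140373*(-1/300592))/(-42377) = (-118233 - 140373/300592)*(-1/42377) = -35540034309/300592*(-1/42377) = 35540034309/12738187184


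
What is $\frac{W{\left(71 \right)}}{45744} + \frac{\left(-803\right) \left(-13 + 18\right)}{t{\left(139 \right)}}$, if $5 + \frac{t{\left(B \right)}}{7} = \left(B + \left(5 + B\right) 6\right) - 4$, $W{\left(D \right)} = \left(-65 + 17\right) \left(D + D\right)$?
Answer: $- \frac{4814331}{6630974} \approx -0.72604$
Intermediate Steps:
$W{\left(D \right)} = - 96 D$ ($W{\left(D \right)} = - 48 \cdot 2 D = - 96 D$)
$t{\left(B \right)} = 147 + 49 B$ ($t{\left(B \right)} = -35 + 7 \left(\left(B + \left(5 + B\right) 6\right) - 4\right) = -35 + 7 \left(\left(B + \left(30 + 6 B\right)\right) - 4\right) = -35 + 7 \left(\left(30 + 7 B\right) - 4\right) = -35 + 7 \left(26 + 7 B\right) = -35 + \left(182 + 49 B\right) = 147 + 49 B$)
$\frac{W{\left(71 \right)}}{45744} + \frac{\left(-803\right) \left(-13 + 18\right)}{t{\left(139 \right)}} = \frac{\left(-96\right) 71}{45744} + \frac{\left(-803\right) \left(-13 + 18\right)}{147 + 49 \cdot 139} = \left(-6816\right) \frac{1}{45744} + \frac{\left(-803\right) 5}{147 + 6811} = - \frac{142}{953} - \frac{4015}{6958} = - \frac{4814331}{6630974}$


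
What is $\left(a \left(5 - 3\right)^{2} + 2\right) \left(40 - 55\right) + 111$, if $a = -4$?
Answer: $321$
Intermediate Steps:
$\left(a \left(5 - 3\right)^{2} + 2\right) \left(40 - 55\right) + 111 = \left(- 4 \left(5 - 3\right)^{2} + 2\right) \left(40 - 55\right) + 111 = \left(- 4 \cdot 2^{2} + 2\right) \left(40 - 55\right) + 111 = \left(\left(-4\right) 4 + 2\right) \left(-15\right) + 111 = \left(-16 + 2\right) \left(-15\right) + 111 = \left(-14\right) \left(-15\right) + 111 = 210 + 111 = 321$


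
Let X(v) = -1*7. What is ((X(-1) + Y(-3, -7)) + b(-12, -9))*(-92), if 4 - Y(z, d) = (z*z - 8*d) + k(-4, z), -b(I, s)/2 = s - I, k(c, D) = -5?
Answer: 6348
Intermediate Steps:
b(I, s) = -2*s + 2*I (b(I, s) = -2*(s - I) = -2*s + 2*I)
Y(z, d) = 9 - z² + 8*d (Y(z, d) = 4 - ((z*z - 8*d) - 5) = 4 - ((z² - 8*d) - 5) = 4 - (-5 + z² - 8*d) = 4 + (5 - z² + 8*d) = 9 - z² + 8*d)
X(v) = -7
((X(-1) + Y(-3, -7)) + b(-12, -9))*(-92) = ((-7 + (9 - 1*(-3)² + 8*(-7))) + (-2*(-9) + 2*(-12)))*(-92) = ((-7 + (9 - 1*9 - 56)) + (18 - 24))*(-92) = ((-7 + (9 - 9 - 56)) - 6)*(-92) = ((-7 - 56) - 6)*(-92) = (-63 - 6)*(-92) = -69*(-92) = 6348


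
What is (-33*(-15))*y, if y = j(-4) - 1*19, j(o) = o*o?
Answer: -1485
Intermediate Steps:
j(o) = o**2
y = -3 (y = (-4)**2 - 1*19 = 16 - 19 = -3)
(-33*(-15))*y = -33*(-15)*(-3) = 495*(-3) = -1485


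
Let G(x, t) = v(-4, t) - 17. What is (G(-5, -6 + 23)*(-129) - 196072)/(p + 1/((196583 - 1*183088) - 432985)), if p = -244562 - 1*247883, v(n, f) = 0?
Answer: 81330301710/206575753051 ≈ 0.39371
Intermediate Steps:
p = -492445 (p = -244562 - 247883 = -492445)
G(x, t) = -17 (G(x, t) = 0 - 17 = -17)
(G(-5, -6 + 23)*(-129) - 196072)/(p + 1/((196583 - 1*183088) - 432985)) = (-17*(-129) - 196072)/(-492445 + 1/((196583 - 1*183088) - 432985)) = (2193 - 196072)/(-492445 + 1/((196583 - 183088) - 432985)) = -193879/(-492445 + 1/(13495 - 432985)) = -193879/(-492445 + 1/(-419490)) = -193879/(-492445 - 1/419490) = -193879/(-206575753051/419490) = -193879*(-419490/206575753051) = 81330301710/206575753051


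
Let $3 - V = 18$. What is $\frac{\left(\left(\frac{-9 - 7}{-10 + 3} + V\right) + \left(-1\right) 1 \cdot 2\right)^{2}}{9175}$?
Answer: $\frac{10609}{449575} \approx 0.023598$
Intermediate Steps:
$V = -15$ ($V = 3 - 18 = -15$)
$\frac{\left(\left(\frac{-9 - 7}{-10 + 3} + V\right) + \left(-1\right) 1 \cdot 2\right)^{2}}{9175} = \frac{\left(\left(\frac{-9 - 7}{-10 + 3} - 15\right) + \left(-1\right) 1 \cdot 2\right)^{2}}{9175} = \left(\left(- \frac{16}{-7} - 15\right) - 2\right)^{2} \cdot \frac{1}{9175} = \left(\left(\left(-16\right) \left(- \frac{1}{7}\right) - 15\right) - 2\right)^{2} \cdot \frac{1}{9175} = \left(\left(\frac{16}{7} - 15\right) - 2\right)^{2} \cdot \frac{1}{9175} = \left(- \frac{89}{7} - 2\right)^{2} \cdot \frac{1}{9175} = \left(- \frac{103}{7}\right)^{2} \cdot \frac{1}{9175} = \frac{10609}{49} \cdot \frac{1}{9175} = \frac{10609}{449575}$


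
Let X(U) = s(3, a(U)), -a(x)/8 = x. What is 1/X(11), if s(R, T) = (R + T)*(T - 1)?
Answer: 1/7565 ≈ 0.00013219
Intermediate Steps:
a(x) = -8*x
s(R, T) = (-1 + T)*(R + T) (s(R, T) = (R + T)*(-1 + T) = (-1 + T)*(R + T))
X(U) = -3 - 16*U + 64*U² (X(U) = (-8*U)² - 1*3 - (-8)*U + 3*(-8*U) = 64*U² - 3 + 8*U - 24*U = -3 - 16*U + 64*U²)
1/X(11) = 1/(-3 - 16*11 + 64*11²) = 1/(-3 - 176 + 64*121) = 1/(-3 - 176 + 7744) = 1/7565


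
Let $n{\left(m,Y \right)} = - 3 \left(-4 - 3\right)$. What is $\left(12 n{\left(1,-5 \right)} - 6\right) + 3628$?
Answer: $3874$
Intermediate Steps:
$n{\left(m,Y \right)} = 21$ ($n{\left(m,Y \right)} = \left(-3\right) \left(-7\right) = 21$)
$\left(12 n{\left(1,-5 \right)} - 6\right) + 3628 = \left(12 \cdot 21 - 6\right) + 3628 = \left(252 - 6\right) + 3628 = 246 + 3628 = 3874$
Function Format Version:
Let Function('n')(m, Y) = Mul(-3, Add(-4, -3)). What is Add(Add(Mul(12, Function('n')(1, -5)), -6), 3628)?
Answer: 3874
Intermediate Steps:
Function('n')(m, Y) = 21 (Function('n')(m, Y) = Mul(-3, -7) = 21)
Add(Add(Mul(12, Function('n')(1, -5)), -6), 3628) = Add(Add(Mul(12, 21), -6), 3628) = Add(Add(252, -6), 3628) = Add(246, 3628) = 3874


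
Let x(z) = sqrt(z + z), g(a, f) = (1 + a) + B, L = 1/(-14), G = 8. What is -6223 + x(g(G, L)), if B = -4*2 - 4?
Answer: -6223 + I*sqrt(6) ≈ -6223.0 + 2.4495*I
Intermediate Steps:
B = -12 (B = -8 - 4 = -12)
L = -1/14 ≈ -0.071429
g(a, f) = -11 + a (g(a, f) = (1 + a) - 12 = -11 + a)
x(z) = sqrt(2)*sqrt(z) (x(z) = sqrt(2*z) = sqrt(2)*sqrt(z))
-6223 + x(g(G, L)) = -6223 + sqrt(2)*sqrt(-11 + 8) = -6223 + sqrt(2)*sqrt(-3) = -6223 + sqrt(2)*(I*sqrt(3)) = -6223 + I*sqrt(6)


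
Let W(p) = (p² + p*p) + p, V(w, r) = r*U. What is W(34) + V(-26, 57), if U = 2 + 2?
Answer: 2574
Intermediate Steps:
U = 4
V(w, r) = 4*r (V(w, r) = r*4 = 4*r)
W(p) = p + 2*p² (W(p) = (p² + p²) + p = 2*p² + p = p + 2*p²)
W(34) + V(-26, 57) = 34*(1 + 2*34) + 4*57 = 34*(1 + 68) + 228 = 34*69 + 228 = 2346 + 228 = 2574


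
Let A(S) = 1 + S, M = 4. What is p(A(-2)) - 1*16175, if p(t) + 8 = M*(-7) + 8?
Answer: -16203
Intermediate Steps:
p(t) = -28 (p(t) = -8 + (4*(-7) + 8) = -8 + (-28 + 8) = -8 - 20 = -28)
p(A(-2)) - 1*16175 = -28 - 1*16175 = -28 - 16175 = -16203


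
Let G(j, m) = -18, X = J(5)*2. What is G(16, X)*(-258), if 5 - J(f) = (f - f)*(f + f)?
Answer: 4644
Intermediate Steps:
J(f) = 5 (J(f) = 5 - (f - f)*(f + f) = 5 - 0*2*f = 5 - 1*0 = 5 + 0 = 5)
X = 10 (X = 5*2 = 10)
G(16, X)*(-258) = -18*(-258) = 4644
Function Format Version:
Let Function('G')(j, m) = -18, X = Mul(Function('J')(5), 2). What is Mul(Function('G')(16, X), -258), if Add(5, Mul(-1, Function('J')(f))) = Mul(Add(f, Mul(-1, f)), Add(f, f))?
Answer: 4644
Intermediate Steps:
Function('J')(f) = 5 (Function('J')(f) = Add(5, Mul(-1, Mul(Add(f, Mul(-1, f)), Add(f, f)))) = Add(5, Mul(-1, Mul(0, Mul(2, f)))) = Add(5, Mul(-1, 0)) = Add(5, 0) = 5)
X = 10 (X = Mul(5, 2) = 10)
Mul(Function('G')(16, X), -258) = Mul(-18, -258) = 4644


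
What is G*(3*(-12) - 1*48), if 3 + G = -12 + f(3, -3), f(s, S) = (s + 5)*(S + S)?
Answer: 5292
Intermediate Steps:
f(s, S) = 2*S*(5 + s) (f(s, S) = (5 + s)*(2*S) = 2*S*(5 + s))
G = -63 (G = -3 + (-12 + 2*(-3)*(5 + 3)) = -3 + (-12 + 2*(-3)*8) = -3 + (-12 - 48) = -3 - 60 = -63)
G*(3*(-12) - 1*48) = -63*(3*(-12) - 1*48) = -63*(-36 - 48) = -63*(-84) = 5292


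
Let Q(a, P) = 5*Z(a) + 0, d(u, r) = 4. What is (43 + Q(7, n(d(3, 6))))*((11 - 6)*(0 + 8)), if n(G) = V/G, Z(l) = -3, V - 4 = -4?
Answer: 1120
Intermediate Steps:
V = 0 (V = 4 - 4 = 0)
n(G) = 0 (n(G) = 0/G = 0)
Q(a, P) = -15 (Q(a, P) = 5*(-3) + 0 = -15 + 0 = -15)
(43 + Q(7, n(d(3, 6))))*((11 - 6)*(0 + 8)) = (43 - 15)*((11 - 6)*(0 + 8)) = 28*(5*8) = 28*40 = 1120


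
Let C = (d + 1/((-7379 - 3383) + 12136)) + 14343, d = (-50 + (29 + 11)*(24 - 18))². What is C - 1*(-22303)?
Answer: 99953005/1374 ≈ 72746.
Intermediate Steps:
d = 36100 (d = (-50 + 40*6)² = (-50 + 240)² = 190² = 36100)
C = 69308683/1374 (C = (36100 + 1/((-7379 - 3383) + 12136)) + 14343 = (36100 + 1/(-10762 + 12136)) + 14343 = (36100 + 1/1374) + 14343 = 49601401/1374 + 14343 = 69308683/1374 ≈ 50443.)
C - 1*(-22303) = 69308683/1374 - 1*(-22303) = 69308683/1374 + 22303 = 99953005/1374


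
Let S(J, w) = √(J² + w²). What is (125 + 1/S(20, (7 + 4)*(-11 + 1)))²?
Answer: 195312501/12500 + √5 ≈ 15627.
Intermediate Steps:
(125 + 1/S(20, (7 + 4)*(-11 + 1)))² = (125 + 1/(√(20² + ((7 + 4)*(-11 + 1))²)))² = (125 + 1/(√(400 + (11*(-10))²)))² = (125 + 1/(√(400 + (-110)²)))² = (125 + 1/(√(400 + 12100)))² = (125 + 1/(√12500))² = (125 + 1/(50*√5))² = (125 + √5/250)²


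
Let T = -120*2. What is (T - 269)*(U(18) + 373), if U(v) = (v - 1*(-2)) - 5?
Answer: -197492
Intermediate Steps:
U(v) = -3 + v (U(v) = (v + 2) - 5 = (2 + v) - 5 = -3 + v)
T = -240
(T - 269)*(U(18) + 373) = (-240 - 269)*((-3 + 18) + 373) = -509*(15 + 373) = -509*388 = -197492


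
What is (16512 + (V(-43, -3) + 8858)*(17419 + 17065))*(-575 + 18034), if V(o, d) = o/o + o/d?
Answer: 16027599721744/3 ≈ 5.3425e+12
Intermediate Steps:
V(o, d) = 1 + o/d
(16512 + (V(-43, -3) + 8858)*(17419 + 17065))*(-575 + 18034) = (16512 + ((-3 - 43)/(-3) + 8858)*(17419 + 17065))*(-575 + 18034) = (16512 + (-1/3*(-46) + 8858)*34484)*17459 = (16512 + (46/3 + 8858)*34484)*17459 = (16512 + (26620/3)*34484)*17459 = (16512 + 917964080/3)*17459 = (918013616/3)*17459 = 16027599721744/3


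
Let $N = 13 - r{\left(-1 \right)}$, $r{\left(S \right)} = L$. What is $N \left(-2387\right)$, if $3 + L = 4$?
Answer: $-28644$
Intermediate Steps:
$L = 1$ ($L = -3 + 4 = 1$)
$r{\left(S \right)} = 1$
$N = 12$ ($N = 13 - 1 = 12$)
$N \left(-2387\right) = 12 \left(-2387\right) = -28644$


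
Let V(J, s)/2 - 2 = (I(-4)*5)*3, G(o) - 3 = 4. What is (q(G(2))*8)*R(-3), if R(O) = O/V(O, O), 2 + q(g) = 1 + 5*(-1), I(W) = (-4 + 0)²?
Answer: 36/121 ≈ 0.29752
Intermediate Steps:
G(o) = 7 (G(o) = 3 + 4 = 7)
I(W) = 16 (I(W) = (-4)² = 16)
q(g) = -6 (q(g) = -2 + (1 + 5*(-1)) = -2 + (1 - 5) = -2 - 4 = -6)
V(J, s) = 484 (V(J, s) = 4 + 2*((16*5)*3) = 4 + 2*(80*3) = 4 + 2*240 = 4 + 480 = 484)
R(O) = O/484
(q(G(2))*8)*R(-3) = (-6*8)*((1/484)*(-3)) = -48*(-3/484) = 36/121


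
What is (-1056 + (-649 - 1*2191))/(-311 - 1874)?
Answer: 3896/2185 ≈ 1.7831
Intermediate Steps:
(-1056 + (-649 - 1*2191))/(-311 - 1874) = (-1056 + (-649 - 2191))/(-2185) = (-1056 - 2840)*(-1/2185) = -3896*(-1/2185) = 3896/2185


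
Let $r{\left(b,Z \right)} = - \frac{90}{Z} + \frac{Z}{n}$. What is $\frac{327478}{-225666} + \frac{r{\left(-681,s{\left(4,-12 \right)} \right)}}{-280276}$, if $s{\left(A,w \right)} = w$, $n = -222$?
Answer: $- \frac{3396079358983}{2340204261192} \approx -1.4512$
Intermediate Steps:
$r{\left(b,Z \right)} = - \frac{90}{Z} - \frac{Z}{222}$ ($r{\left(b,Z \right)} = - \frac{90}{Z} + \frac{Z}{-222} = - \frac{90}{Z} + Z \left(- \frac{1}{222}\right) = - \frac{90}{Z} - \frac{Z}{222}$)
$\frac{327478}{-225666} + \frac{r{\left(-681,s{\left(4,-12 \right)} \right)}}{-280276} = \frac{327478}{-225666} + \frac{- \frac{90}{-12} - - \frac{2}{37}}{-280276} = 327478 \left(- \frac{1}{225666}\right) + \left(\left(-90\right) \left(- \frac{1}{12}\right) + \frac{2}{37}\right) \left(- \frac{1}{280276}\right) = - \frac{163739}{112833} + \left(\frac{15}{2} + \frac{2}{37}\right) \left(- \frac{1}{280276}\right) = - \frac{163739}{112833} + \frac{559}{74} \left(- \frac{1}{280276}\right) = - \frac{163739}{112833} - \frac{559}{20740424} = - \frac{3396079358983}{2340204261192}$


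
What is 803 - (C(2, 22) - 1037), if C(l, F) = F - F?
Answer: 1840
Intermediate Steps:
C(l, F) = 0
803 - (C(2, 22) - 1037) = 803 - (0 - 1037) = 803 - 1*(-1037) = 803 + 1037 = 1840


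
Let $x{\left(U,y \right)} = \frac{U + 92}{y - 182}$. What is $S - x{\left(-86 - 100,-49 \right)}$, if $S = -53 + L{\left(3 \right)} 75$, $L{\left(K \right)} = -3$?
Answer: $- \frac{64312}{231} \approx -278.41$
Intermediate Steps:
$x{\left(U,y \right)} = \frac{92 + U}{-182 + y}$
$S = -278$ ($S = -53 - 225 = -278$)
$S - x{\left(-86 - 100,-49 \right)} = -278 - \frac{92 - 186}{-182 - 49} = -278 - \frac{92 - 186}{-231} = -278 - \left(- \frac{1}{231}\right) \left(-94\right) = -278 - \frac{94}{231} = - \frac{64312}{231}$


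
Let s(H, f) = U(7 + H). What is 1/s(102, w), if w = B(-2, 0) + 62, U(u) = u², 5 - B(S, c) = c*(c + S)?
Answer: 1/11881 ≈ 8.4168e-5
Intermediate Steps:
B(S, c) = 5 - c*(S + c) (B(S, c) = 5 - c*(c + S) = 5 - c*(S + c))
w = 67 (w = (5 - 1*0² - 1*(-2)*0) + 62 = (5 - 1*0 + 0) + 62 = (5 + 0 + 0) + 62 = 5 + 62 = 67)
s(H, f) = (7 + H)²
1/s(102, w) = 1/((7 + 102)²) = 1/(109²) = 1/11881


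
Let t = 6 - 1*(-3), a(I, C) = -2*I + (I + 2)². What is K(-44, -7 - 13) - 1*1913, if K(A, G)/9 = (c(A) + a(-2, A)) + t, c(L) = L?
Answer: -2192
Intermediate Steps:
a(I, C) = (2 + I)² - 2*I (a(I, C) = -2*I + (2 + I)² = (2 + I)² - 2*I)
t = 9 (t = 6 + 3 = 9)
K(A, G) = 117 + 9*A (K(A, G) = 9*((A + ((2 - 2)² - 2*(-2))) + 9) = 9*((A + (0² + 4)) + 9) = 9*((A + (0 + 4)) + 9) = 9*((A + 4) + 9) = 9*((4 + A) + 9) = 9*(13 + A) = 117 + 9*A)
K(-44, -7 - 13) - 1*1913 = (117 + 9*(-44)) - 1*1913 = (117 - 396) - 1913 = -279 - 1913 = -2192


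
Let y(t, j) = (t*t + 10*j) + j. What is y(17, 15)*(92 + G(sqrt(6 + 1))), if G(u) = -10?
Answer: 37228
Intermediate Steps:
y(t, j) = t**2 + 11*j (y(t, j) = (t**2 + 10*j) + j = t**2 + 11*j)
y(17, 15)*(92 + G(sqrt(6 + 1))) = (17**2 + 11*15)*(92 - 10) = (289 + 165)*82 = 454*82 = 37228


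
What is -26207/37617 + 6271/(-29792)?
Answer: -1016655151/1120685664 ≈ -0.90717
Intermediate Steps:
-26207/37617 + 6271/(-29792) = -26207*1/37617 + 6271*(-1/29792) = -26207/37617 - 6271/29792 = -1016655151/1120685664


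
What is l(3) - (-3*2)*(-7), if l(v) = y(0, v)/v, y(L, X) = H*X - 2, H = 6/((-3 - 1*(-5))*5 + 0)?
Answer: -631/15 ≈ -42.067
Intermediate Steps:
H = ⅗ (H = 6/((-3 + 5)*5 + 0) = 6/(2*5 + 0) = 6/(10 + 0) = 6/10 = 6*(⅒) = ⅗ ≈ 0.60000)
y(L, X) = -2 + 3*X/5 (y(L, X) = 3*X/5 - 2 = -2 + 3*X/5)
l(v) = (-2 + 3*v/5)/v
l(3) - (-3*2)*(-7) = (⅗ - 2/3) - (-3*2)*(-7) = (⅗ - 2*⅓) - (-6)*(-7) = (⅗ - ⅔) - 1*42 = -1/15 - 42 = -631/15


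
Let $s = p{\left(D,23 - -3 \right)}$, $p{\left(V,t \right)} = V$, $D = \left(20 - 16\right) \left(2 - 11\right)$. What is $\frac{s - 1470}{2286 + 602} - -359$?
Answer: $\frac{517643}{1444} \approx 358.48$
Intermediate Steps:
$D = -36$ ($D = 4 \left(-9\right) = -36$)
$s = -36$
$\frac{s - 1470}{2286 + 602} - -359 = \frac{-36 - 1470}{2286 + 602} - -359 = - \frac{1506}{2888} + 359 = \left(-1506\right) \frac{1}{2888} + 359 = - \frac{753}{1444} + 359 = \frac{517643}{1444}$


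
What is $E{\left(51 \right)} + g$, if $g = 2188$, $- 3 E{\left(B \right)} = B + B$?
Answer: $2154$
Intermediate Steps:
$E{\left(B \right)} = - \frac{2 B}{3}$ ($E{\left(B \right)} = - \frac{B + B}{3} = - \frac{2 B}{3}$)
$E{\left(51 \right)} + g = \left(- \frac{2}{3}\right) 51 + 2188 = -34 + 2188 = 2154$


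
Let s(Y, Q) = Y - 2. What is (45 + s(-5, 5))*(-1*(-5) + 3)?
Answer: 304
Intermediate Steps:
s(Y, Q) = -2 + Y
(45 + s(-5, 5))*(-1*(-5) + 3) = (45 + (-2 - 5))*(-1*(-5) + 3) = (45 - 7)*(5 + 3) = 38*8 = 304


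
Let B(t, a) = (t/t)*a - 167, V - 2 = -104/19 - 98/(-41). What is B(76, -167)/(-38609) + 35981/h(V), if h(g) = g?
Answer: -1082179062295/32585996 ≈ -33210.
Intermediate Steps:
V = -844/779 (V = 2 + (-104/19 - 98/(-41)) = 2 + (-104*1/19 - 98*(-1/41)) = 2 + (-104/19 + 98/41) = 2 - 2402/779 = -844/779 ≈ -1.0834)
B(t, a) = -167 + a (B(t, a) = 1*a - 167 = a - 167 = -167 + a)
B(76, -167)/(-38609) + 35981/h(V) = (-167 - 167)/(-38609) + 35981/(-844/779) = -334*(-1/38609) + 35981*(-779/844) = 334/38609 - 28029199/844 = -1082179062295/32585996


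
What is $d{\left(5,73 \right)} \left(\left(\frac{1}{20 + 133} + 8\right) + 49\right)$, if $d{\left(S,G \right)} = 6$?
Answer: $\frac{17444}{51} \approx 342.04$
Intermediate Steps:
$d{\left(5,73 \right)} \left(\left(\frac{1}{20 + 133} + 8\right) + 49\right) = 6 \left(\left(\frac{1}{20 + 133} + 8\right) + 49\right) = 6 \left(\left(\frac{1}{153} + 8\right) + 49\right) = 6 \left(\frac{1225}{153} + 49\right) = 6 \cdot \frac{8722}{153} = \frac{17444}{51}$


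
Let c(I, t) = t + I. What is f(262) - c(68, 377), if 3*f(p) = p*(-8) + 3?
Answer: -3428/3 ≈ -1142.7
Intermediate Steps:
c(I, t) = I + t
f(p) = 1 - 8*p/3 (f(p) = (p*(-8) + 3)/3 = (-8*p + 3)/3 = (3 - 8*p)/3 = 1 - 8*p/3)
f(262) - c(68, 377) = (1 - 8/3*262) - (68 + 377) = (1 - 2096/3) - 1*445 = -2093/3 - 445 = -3428/3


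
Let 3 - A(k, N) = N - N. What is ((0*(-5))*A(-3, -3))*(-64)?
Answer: 0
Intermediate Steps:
A(k, N) = 3 (A(k, N) = 3 - (N - N) = 3 - 1*0 = 3 + 0 = 3)
((0*(-5))*A(-3, -3))*(-64) = ((0*(-5))*3)*(-64) = (0*3)*(-64) = 0*(-64) = 0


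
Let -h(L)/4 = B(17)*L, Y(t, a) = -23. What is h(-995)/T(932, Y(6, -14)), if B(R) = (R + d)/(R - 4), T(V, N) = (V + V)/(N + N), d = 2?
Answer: -434815/3029 ≈ -143.55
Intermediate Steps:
T(V, N) = V/N (T(V, N) = (2*V)/((2*N)) = (2*V)*(1/(2*N)) = V/N)
B(R) = (2 + R)/(-4 + R) (B(R) = (R + 2)/(R - 4) = (2 + R)/(-4 + R))
h(L) = -76*L/13 (h(L) = -4*(2 + 17)/(-4 + 17)*L = -4*19/13*L = -4*(1/13)*19*L = -76*L/13)
h(-995)/T(932, Y(6, -14)) = (-76/13*(-995))/((932/(-23))) = 75620/(13*((932*(-1/23)))) = 75620/(13*(-932/23)) = (75620/13)*(-23/932) = -434815/3029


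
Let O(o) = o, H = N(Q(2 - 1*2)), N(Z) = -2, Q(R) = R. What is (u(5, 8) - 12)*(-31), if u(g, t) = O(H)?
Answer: 434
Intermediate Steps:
H = -2
u(g, t) = -2
(u(5, 8) - 12)*(-31) = (-2 - 12)*(-31) = -14*(-31) = 434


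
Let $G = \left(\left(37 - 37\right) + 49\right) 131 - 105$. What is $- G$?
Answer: $-6314$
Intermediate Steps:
$G = 6314$ ($G = \left(0 + 49\right) 131 - 105 = 49 \cdot 131 - 105 = 6419 - 105 = 6314$)
$- G = \left(-1\right) 6314 = -6314$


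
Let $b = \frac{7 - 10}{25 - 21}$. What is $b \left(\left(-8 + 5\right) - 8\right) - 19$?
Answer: $- \frac{43}{4} \approx -10.75$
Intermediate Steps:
$b = - \frac{3}{4} \approx -0.75$
$b \left(\left(-8 + 5\right) - 8\right) - 19 = - \frac{3 \left(\left(-8 + 5\right) - 8\right)}{4} - 19 = - \frac{3 \left(-3 - 8\right)}{4} - 19 = \left(- \frac{3}{4}\right) \left(-11\right) - 19 = \frac{33}{4} - 19 = - \frac{43}{4}$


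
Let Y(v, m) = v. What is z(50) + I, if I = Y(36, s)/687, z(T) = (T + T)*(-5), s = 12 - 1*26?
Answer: -114488/229 ≈ -499.95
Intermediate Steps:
s = -14 (s = 12 - 26 = -14)
z(T) = -10*T (z(T) = (2*T)*(-5) = -10*T)
I = 12/229 (I = 36/687 = 36*(1/687) = 12/229 ≈ 0.052402)
z(50) + I = -10*50 + 12/229 = -500 + 12/229 = -114488/229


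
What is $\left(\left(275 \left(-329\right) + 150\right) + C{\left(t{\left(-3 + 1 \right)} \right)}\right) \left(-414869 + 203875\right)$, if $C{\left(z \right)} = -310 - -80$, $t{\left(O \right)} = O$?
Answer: $19106561670$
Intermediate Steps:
$C{\left(z \right)} = -230$ ($C{\left(z \right)} = -310 + 80 = -230$)
$\left(\left(275 \left(-329\right) + 150\right) + C{\left(t{\left(-3 + 1 \right)} \right)}\right) \left(-414869 + 203875\right) = \left(\left(275 \left(-329\right) + 150\right) - 230\right) \left(-414869 + 203875\right) = \left(\left(-90475 + 150\right) - 230\right) \left(-210994\right) = \left(-90325 - 230\right) \left(-210994\right) = \left(-90555\right) \left(-210994\right) = 19106561670$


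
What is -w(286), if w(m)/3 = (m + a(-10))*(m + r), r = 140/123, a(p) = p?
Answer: -9747768/41 ≈ -2.3775e+5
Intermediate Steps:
r = 140/123 (r = 140*(1/123) = 140/123 ≈ 1.1382)
w(m) = 3*(-10 + m)*(140/123 + m) (w(m) = 3*((m - 10)*(m + 140/123)) = 3*((-10 + m)*(140/123 + m)) = 3*(-10 + m)*(140/123 + m))
-w(286) = -(-1400/41 + 3*286**2 - 1090/41*286) = -(-1400/41 + 3*81796 - 311740/41) = -(-1400/41 + 245388 - 311740/41) = -1*9747768/41 = -9747768/41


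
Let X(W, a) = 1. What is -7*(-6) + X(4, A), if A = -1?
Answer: 43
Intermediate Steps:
-7*(-6) + X(4, A) = -7*(-6) + 1 = 42 + 1 = 43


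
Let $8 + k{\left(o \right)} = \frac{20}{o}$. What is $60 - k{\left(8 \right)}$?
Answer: $\frac{131}{2} \approx 65.5$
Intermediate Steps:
$k{\left(o \right)} = -8 + \frac{20}{o}$
$60 - k{\left(8 \right)} = 60 - \left(-8 + \frac{20}{8}\right) = 60 - \left(-8 + 20 \cdot \frac{1}{8}\right) = 60 - \left(-8 + \frac{5}{2}\right) = 60 - - \frac{11}{2} = 60 + \frac{11}{2} = \frac{131}{2}$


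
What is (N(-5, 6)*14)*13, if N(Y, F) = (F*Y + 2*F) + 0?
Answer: -3276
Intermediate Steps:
N(Y, F) = 2*F + F*Y (N(Y, F) = (2*F + F*Y) + 0 = 2*F + F*Y)
(N(-5, 6)*14)*13 = ((6*(2 - 5))*14)*13 = ((6*(-3))*14)*13 = -18*14*13 = -252*13 = -3276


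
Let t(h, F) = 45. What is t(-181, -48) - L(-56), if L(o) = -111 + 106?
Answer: 50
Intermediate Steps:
L(o) = -5
t(-181, -48) - L(-56) = 45 - 1*(-5) = 45 + 5 = 50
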